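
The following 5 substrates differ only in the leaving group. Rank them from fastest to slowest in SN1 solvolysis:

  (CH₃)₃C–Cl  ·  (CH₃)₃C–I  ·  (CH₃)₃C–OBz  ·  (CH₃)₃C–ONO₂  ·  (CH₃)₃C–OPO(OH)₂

Identical carbon frameworks mean the comparison reduces to leaving-group quality.
Rank by basicity of the departing species: weakest base leaves most easily.
(CH₃)₃C–I loses I⁻: pKₐ(HI) ≈ -10
(CH₃)₃C–Cl loses Cl⁻: pKₐ(HCl) ≈ -7
(CH₃)₃C–ONO₂ loses NO₃⁻: pKₐ(HNO₃) ≈ -1.3
(CH₃)₃C–OPO(OH)₂ loses H₂PO₄⁻: pKₐ(H₃PO₄) ≈ 2.1
(CH₃)₃C–OBz loses PhCOO⁻: pKₐ(C₆H₅COOH) ≈ 4.2

(CH₃)₃C–I > (CH₃)₃C–Cl > (CH₃)₃C–ONO₂ > (CH₃)₃C–OPO(OH)₂ > (CH₃)₃C–OBz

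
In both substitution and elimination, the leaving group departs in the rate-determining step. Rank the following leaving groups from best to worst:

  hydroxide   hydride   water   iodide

Rank by basicity of the departing species: weakest base leaves most easily.
iodide: pKₐ(HI) ≈ -10
water: pKₐ(H₃O⁺) ≈ -1.7
hydroxide: pKₐ(H₂O) ≈ 15.7 — strong base; essentially never leaves without prior activation
hydride: pKₐ(H₂) ≈ 36

iodide > water > hydroxide > hydride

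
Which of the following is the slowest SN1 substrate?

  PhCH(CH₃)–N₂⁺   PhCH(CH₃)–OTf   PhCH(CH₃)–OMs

PhCH(CH₃)–OMs

With the same alkyl group throughout, only the leaving group differentiates the rates.
Leaving-group ability tracks the stability of the departed species; conjugate-acid pKₐ is the usual yardstick (lower pKₐ → better LG).
PhCH(CH₃)–N₂⁺ loses N₂: no meaningful conjugate acid; N₂ departs as an exceptionally stable neutral molecule
PhCH(CH₃)–OTf loses OTf⁻: pKₐ(CF₃SO₃H (triflic acid)) ≈ -14
PhCH(CH₃)–OMs loses OMs⁻: pKₐ(CH₃SO₃H (MsOH)) ≈ -1.9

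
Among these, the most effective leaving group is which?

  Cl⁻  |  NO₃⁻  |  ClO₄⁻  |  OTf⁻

OTf⁻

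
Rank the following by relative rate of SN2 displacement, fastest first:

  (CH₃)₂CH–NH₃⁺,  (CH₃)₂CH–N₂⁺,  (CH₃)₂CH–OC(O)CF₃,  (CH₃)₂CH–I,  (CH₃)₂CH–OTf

Identical carbon frameworks mean the comparison reduces to leaving-group quality.
The more stable X⁻ (or X) is on its own — i.e. the weaker a base it is — the better a leaving group it makes.
(CH₃)₂CH–N₂⁺ loses N₂: no meaningful conjugate acid; N₂ departs as an exceptionally stable neutral molecule
(CH₃)₂CH–OTf loses OTf⁻: pKₐ(CF₃SO₃H (triflic acid)) ≈ -14
(CH₃)₂CH–I loses I⁻: pKₐ(HI) ≈ -10
(CH₃)₂CH–OC(O)CF₃ loses CF₃COO⁻: pKₐ(CF₃COOH) ≈ 0.2
(CH₃)₂CH–NH₃⁺ loses NH₃: pKₐ(NH₄⁺) ≈ 9.2

(CH₃)₂CH–N₂⁺ > (CH₃)₂CH–OTf > (CH₃)₂CH–I > (CH₃)₂CH–OC(O)CF₃ > (CH₃)₂CH–NH₃⁺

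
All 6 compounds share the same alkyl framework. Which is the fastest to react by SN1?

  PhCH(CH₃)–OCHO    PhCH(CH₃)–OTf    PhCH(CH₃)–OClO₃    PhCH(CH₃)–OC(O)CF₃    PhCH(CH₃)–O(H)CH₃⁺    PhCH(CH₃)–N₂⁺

Same R in every case — rank the leaving groups.
The more stable X⁻ (or X) is on its own — i.e. the weaker a base it is — the better a leaving group it makes.
PhCH(CH₃)–N₂⁺ loses N₂: no meaningful conjugate acid; N₂ departs as an exceptionally stable neutral molecule
PhCH(CH₃)–OTf loses OTf⁻: pKₐ(CF₃SO₃H (triflic acid)) ≈ -14
PhCH(CH₃)–OClO₃ loses ClO₄⁻: pKₐ(HClO₄) ≈ -10
PhCH(CH₃)–O(H)CH₃⁺ loses R'OH: pKₐ(R'OH₂⁺) ≈ -2.4
PhCH(CH₃)–OC(O)CF₃ loses CF₃COO⁻: pKₐ(CF₃COOH) ≈ 0.2
PhCH(CH₃)–OCHO loses HCOO⁻: pKₐ(HCOOH) ≈ 3.8

PhCH(CH₃)–N₂⁺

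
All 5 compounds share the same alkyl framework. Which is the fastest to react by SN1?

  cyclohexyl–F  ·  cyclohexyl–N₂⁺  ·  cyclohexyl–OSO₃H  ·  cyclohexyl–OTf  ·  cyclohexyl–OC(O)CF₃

cyclohexyl–N₂⁺

Same R in every case — rank the leaving groups.
Rank by basicity of the departing species: weakest base leaves most easily.
cyclohexyl–N₂⁺ loses N₂: no meaningful conjugate acid; N₂ departs as an exceptionally stable neutral molecule
cyclohexyl–OTf loses OTf⁻: pKₐ(CF₃SO₃H (triflic acid)) ≈ -14
cyclohexyl–OSO₃H loses HSO₄⁻: pKₐ(H₂SO₄) ≈ -3
cyclohexyl–OC(O)CF₃ loses CF₃COO⁻: pKₐ(CF₃COOH) ≈ 0.2
cyclohexyl–F loses F⁻: pKₐ(HF) ≈ 3.2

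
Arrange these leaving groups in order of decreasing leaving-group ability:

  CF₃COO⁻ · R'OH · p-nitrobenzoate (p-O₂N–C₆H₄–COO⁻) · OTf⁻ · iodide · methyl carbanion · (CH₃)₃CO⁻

A good leaving group is a weak base: the lower the pKₐ of its conjugate acid, the more readily it departs.
OTf⁻: pKₐ(CF₃SO₃H (triflic acid)) ≈ -14
iodide: pKₐ(HI) ≈ -10
R'OH: pKₐ(R'OH₂⁺) ≈ -2.4
CF₃COO⁻: pKₐ(CF₃COOH) ≈ 0.2 — strongly electron-withdrawing CF₃ stabilises the carboxylate
p-nitrobenzoate (p-O₂N–C₆H₄–COO⁻): pKₐ(p-nitrobenzoic acid) ≈ 3.4 — electron-withdrawing nitro group stabilises the carboxylate
(CH₃)₃CO⁻: pKₐ(t-BuOH) ≈ 18
methyl carbanion: pKₐ(CH₄) ≈ 48 — unstabilised carbanion; the worst conceivable leaving group

OTf⁻ > iodide > R'OH > CF₃COO⁻ > p-nitrobenzoate (p-O₂N–C₆H₄–COO⁻) > (CH₃)₃CO⁻ > methyl carbanion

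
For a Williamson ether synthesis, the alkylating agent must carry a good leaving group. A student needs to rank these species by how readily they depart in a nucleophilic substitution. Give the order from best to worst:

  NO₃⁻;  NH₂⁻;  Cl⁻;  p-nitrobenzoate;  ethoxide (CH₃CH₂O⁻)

Cl⁻ > NO₃⁻ > p-nitrobenzoate > ethoxide (CH₃CH₂O⁻) > NH₂⁻

Rank by basicity of the departing species: weakest base leaves most easily.
Cl⁻: pKₐ(HCl) ≈ -7 — moderately weak base
NO₃⁻: pKₐ(HNO₃) ≈ -1.3
p-nitrobenzoate: pKₐ(p-nitrobenzoic acid) ≈ 3.4
ethoxide (CH₃CH₂O⁻): pKₐ(CH₃CH₂OH) ≈ 16 — strong base; alkoxides do not leave unassisted
NH₂⁻: pKₐ(NH₃) ≈ 38 — extremely strong base; never a leaving group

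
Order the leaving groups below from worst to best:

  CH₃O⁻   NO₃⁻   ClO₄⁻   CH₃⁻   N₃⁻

The more stable X⁻ (or X) is on its own — i.e. the weaker a base it is — the better a leaving group it makes.
ClO₄⁻: pKₐ(HClO₄) ≈ -10 — extremely weak base; rarely used for safety reasons
NO₃⁻: pKₐ(HNO₃) ≈ -1.3 — resonance-delocalised over three oxygens
N₃⁻: pKₐ(HN₃) ≈ 4.7 — linear, resonance-stabilised
CH₃O⁻: pKₐ(CH₃OH) ≈ 15.5
CH₃⁻: pKₐ(CH₄) ≈ 48
Reversing gives the worst-to-best order requested.

CH₃⁻ < CH₃O⁻ < N₃⁻ < NO₃⁻ < ClO₄⁻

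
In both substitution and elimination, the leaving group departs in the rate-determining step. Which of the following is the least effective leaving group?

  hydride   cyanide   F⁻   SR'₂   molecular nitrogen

hydride

A good leaving group is a weak base: the lower the pKₐ of its conjugate acid, the more readily it departs.
molecular nitrogen: no meaningful conjugate acid; N₂ departs as an exceptionally stable neutral molecule
SR'₂: pKₐ(R'₂SH⁺) ≈ -7
F⁻: pKₐ(HF) ≈ 3.2
cyanide: pKₐ(HCN) ≈ 9.2
hydride: pKₐ(H₂) ≈ 36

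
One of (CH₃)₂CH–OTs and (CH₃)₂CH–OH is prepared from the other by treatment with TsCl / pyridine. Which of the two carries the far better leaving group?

(CH₃)₂CH–OTs

From (CH₃)₂CH–OH the departing group would be OH⁻ (pKₐ(H₂O) ≈ 15.7). Strong base; essentially never leaves without prior activation.
From (CH₃)₂CH–OTs the leaving group is OTs⁻ (pKₐ(p-CH₃C₆H₄SO₃H (TsOH)) ≈ -2.8). Resonance-delocalised arenesulfonate.
Treatment with TsCl / pyridine works by converting the hydroxyl into a tosylate, making (CH₃)₂CH–OTs enormously more reactive.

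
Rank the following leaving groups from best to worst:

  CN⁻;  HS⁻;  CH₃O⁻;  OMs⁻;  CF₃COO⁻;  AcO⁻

OMs⁻ > CF₃COO⁻ > AcO⁻ > HS⁻ > CN⁻ > CH₃O⁻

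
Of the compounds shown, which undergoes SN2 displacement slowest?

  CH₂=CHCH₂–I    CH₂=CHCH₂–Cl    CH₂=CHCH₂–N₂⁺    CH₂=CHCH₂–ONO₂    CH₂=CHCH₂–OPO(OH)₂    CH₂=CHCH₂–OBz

CH₂=CHCH₂–OBz

Same R in every case — rank the leaving groups.
The more stable X⁻ (or X) is on its own — i.e. the weaker a base it is — the better a leaving group it makes.
CH₂=CHCH₂–N₂⁺ loses N₂: no meaningful conjugate acid; N₂ departs as an exceptionally stable neutral molecule
CH₂=CHCH₂–I loses I⁻: pKₐ(HI) ≈ -10
CH₂=CHCH₂–Cl loses Cl⁻: pKₐ(HCl) ≈ -7
CH₂=CHCH₂–ONO₂ loses NO₃⁻: pKₐ(HNO₃) ≈ -1.3
CH₂=CHCH₂–OPO(OH)₂ loses H₂PO₄⁻: pKₐ(H₃PO₄) ≈ 2.1
CH₂=CHCH₂–OBz loses PhCOO⁻: pKₐ(C₆H₅COOH) ≈ 4.2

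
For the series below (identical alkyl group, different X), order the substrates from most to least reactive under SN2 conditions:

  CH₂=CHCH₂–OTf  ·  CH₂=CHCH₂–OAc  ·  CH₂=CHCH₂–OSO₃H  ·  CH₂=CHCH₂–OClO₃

With the same alkyl group throughout, only the leaving group differentiates the rates.
The more stable X⁻ (or X) is on its own — i.e. the weaker a base it is — the better a leaving group it makes.
CH₂=CHCH₂–OTf loses OTf⁻: pKₐ(CF₃SO₃H (triflic acid)) ≈ -14
CH₂=CHCH₂–OClO₃ loses ClO₄⁻: pKₐ(HClO₄) ≈ -10
CH₂=CHCH₂–OSO₃H loses HSO₄⁻: pKₐ(H₂SO₄) ≈ -3
CH₂=CHCH₂–OAc loses AcO⁻: pKₐ(CH₃COOH) ≈ 4.8

CH₂=CHCH₂–OTf > CH₂=CHCH₂–OClO₃ > CH₂=CHCH₂–OSO₃H > CH₂=CHCH₂–OAc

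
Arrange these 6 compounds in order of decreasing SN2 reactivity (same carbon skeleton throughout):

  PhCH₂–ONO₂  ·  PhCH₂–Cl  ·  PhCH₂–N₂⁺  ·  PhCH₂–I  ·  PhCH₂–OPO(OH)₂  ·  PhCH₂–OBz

PhCH₂–N₂⁺ > PhCH₂–I > PhCH₂–Cl > PhCH₂–ONO₂ > PhCH₂–OPO(OH)₂ > PhCH₂–OBz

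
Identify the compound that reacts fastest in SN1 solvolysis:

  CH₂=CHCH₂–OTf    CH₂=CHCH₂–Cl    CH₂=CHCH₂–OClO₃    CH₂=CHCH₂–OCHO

CH₂=CHCH₂–OTf

With the same alkyl group throughout, only the leaving group differentiates the rates.
The more stable X⁻ (or X) is on its own — i.e. the weaker a base it is — the better a leaving group it makes.
CH₂=CHCH₂–OTf loses OTf⁻: pKₐ(CF₃SO₃H (triflic acid)) ≈ -14
CH₂=CHCH₂–OClO₃ loses ClO₄⁻: pKₐ(HClO₄) ≈ -10
CH₂=CHCH₂–Cl loses Cl⁻: pKₐ(HCl) ≈ -7
CH₂=CHCH₂–OCHO loses HCOO⁻: pKₐ(HCOOH) ≈ 3.8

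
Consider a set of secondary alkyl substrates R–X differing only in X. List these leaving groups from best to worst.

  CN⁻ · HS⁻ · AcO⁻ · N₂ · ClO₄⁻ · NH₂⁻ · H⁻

A good leaving group is a weak base: the lower the pKₐ of its conjugate acid, the more readily it departs.
N₂: no meaningful conjugate acid; N₂ departs as an exceptionally stable neutral molecule
ClO₄⁻: pKₐ(HClO₄) ≈ -10 — extremely weak base; rarely used for safety reasons
AcO⁻: pKₐ(CH₃COOH) ≈ 4.8
HS⁻: pKₐ(H₂S) ≈ 7
CN⁻: pKₐ(HCN) ≈ 9.2 — sp carbon stabilises the charge somewhat, but still a poor LG
H⁻: pKₐ(H₂) ≈ 36 — extremely strong base; leaves only in special hydride-transfer contexts
NH₂⁻: pKₐ(NH₃) ≈ 38 — extremely strong base; never a leaving group

N₂ > ClO₄⁻ > AcO⁻ > HS⁻ > CN⁻ > H⁻ > NH₂⁻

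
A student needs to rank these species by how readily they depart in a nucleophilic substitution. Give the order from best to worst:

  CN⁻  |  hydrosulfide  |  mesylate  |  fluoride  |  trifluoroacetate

mesylate: pKₐ(CH₃SO₃H (MsOH)) ≈ -1.9 — resonance-delocalised alkanesulfonate
trifluoroacetate: pKₐ(CF₃COOH) ≈ 0.2 — strongly electron-withdrawing CF₃ stabilises the carboxylate
fluoride: pKₐ(HF) ≈ 3.2 — small and strongly basic; the poor halide leaving group
hydrosulfide: pKₐ(H₂S) ≈ 7 — larger and more polarisable than the oxygen analogue
CN⁻: pKₐ(HCN) ≈ 9.2 — sp carbon stabilises the charge somewhat, but still a poor LG

mesylate > trifluoroacetate > fluoride > hydrosulfide > CN⁻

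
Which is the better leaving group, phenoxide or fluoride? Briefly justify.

fluoride

fluoride is the better leaving group.
pKₐ(HF) ≈ 3.2 versus pKₐ(C₆H₅OH (phenol)) ≈ 10: fluoride is the much weaker base.
Small and strongly basic; the poor halide leaving group.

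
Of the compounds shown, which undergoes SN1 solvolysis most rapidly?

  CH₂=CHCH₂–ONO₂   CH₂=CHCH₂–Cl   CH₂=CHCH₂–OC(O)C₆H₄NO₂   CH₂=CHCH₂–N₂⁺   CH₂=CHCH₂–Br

CH₂=CHCH₂–N₂⁺

With the same alkyl group throughout, only the leaving group differentiates the rates.
Leaving-group ability tracks the stability of the departed species; conjugate-acid pKₐ is the usual yardstick (lower pKₐ → better LG).
CH₂=CHCH₂–N₂⁺ loses N₂: no meaningful conjugate acid; N₂ departs as an exceptionally stable neutral molecule
CH₂=CHCH₂–Br loses Br⁻: pKₐ(HBr) ≈ -9
CH₂=CHCH₂–Cl loses Cl⁻: pKₐ(HCl) ≈ -7
CH₂=CHCH₂–ONO₂ loses NO₃⁻: pKₐ(HNO₃) ≈ -1.3
CH₂=CHCH₂–OC(O)C₆H₄NO₂ loses p-O₂N–C₆H₄–COO⁻: pKₐ(p-nitrobenzoic acid) ≈ 3.4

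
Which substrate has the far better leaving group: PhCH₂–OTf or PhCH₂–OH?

PhCH₂–OTf

From PhCH₂–OH the departing group would be OH⁻ (pKₐ(H₂O) ≈ 15.7). Strong base; essentially never leaves without prior activation.
From PhCH₂–OTf the leaving group is OTf⁻ (pKₐ(CF₃SO₃H (triflic acid)) ≈ -14). Charge spread over three oxygens and a CF₃ group; the premier leaving group in synthesis.
(In practice PhCH₂–OTf is made from PhCH₂–OH by treatment with Tf₂O / 2,6-lutidine, converting the hydroxyl into a triflate.)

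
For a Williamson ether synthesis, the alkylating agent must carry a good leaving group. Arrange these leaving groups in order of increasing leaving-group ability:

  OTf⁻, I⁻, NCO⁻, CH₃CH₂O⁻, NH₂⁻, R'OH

NH₂⁻ < CH₃CH₂O⁻ < NCO⁻ < R'OH < I⁻ < OTf⁻

OTf⁻: pKₐ(CF₃SO₃H (triflic acid)) ≈ -14
I⁻: pKₐ(HI) ≈ -10
R'OH: pKₐ(R'OH₂⁺) ≈ -2.4
NCO⁻: pKₐ(HOCN) ≈ 3.5
CH₃CH₂O⁻: pKₐ(CH₃CH₂OH) ≈ 16
NH₂⁻: pKₐ(NH₃) ≈ 38
Reversing gives the worst-to-best order requested.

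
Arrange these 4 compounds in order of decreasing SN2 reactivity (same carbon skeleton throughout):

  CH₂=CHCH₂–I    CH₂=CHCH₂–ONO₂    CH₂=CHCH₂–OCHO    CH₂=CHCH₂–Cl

CH₂=CHCH₂–I > CH₂=CHCH₂–Cl > CH₂=CHCH₂–ONO₂ > CH₂=CHCH₂–OCHO

With the same alkyl group throughout, only the leaving group differentiates the rates.
The more stable X⁻ (or X) is on its own — i.e. the weaker a base it is — the better a leaving group it makes.
CH₂=CHCH₂–I loses I⁻: pKₐ(HI) ≈ -10
CH₂=CHCH₂–Cl loses Cl⁻: pKₐ(HCl) ≈ -7
CH₂=CHCH₂–ONO₂ loses NO₃⁻: pKₐ(HNO₃) ≈ -1.3
CH₂=CHCH₂–OCHO loses HCOO⁻: pKₐ(HCOOH) ≈ 3.8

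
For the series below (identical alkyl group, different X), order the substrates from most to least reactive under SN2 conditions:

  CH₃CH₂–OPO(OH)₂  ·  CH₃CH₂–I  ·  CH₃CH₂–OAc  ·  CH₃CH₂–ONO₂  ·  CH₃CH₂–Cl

With the same alkyl group throughout, only the leaving group differentiates the rates.
Rank by basicity of the departing species: weakest base leaves most easily.
CH₃CH₂–I loses I⁻: pKₐ(HI) ≈ -10
CH₃CH₂–Cl loses Cl⁻: pKₐ(HCl) ≈ -7
CH₃CH₂–ONO₂ loses NO₃⁻: pKₐ(HNO₃) ≈ -1.3
CH₃CH₂–OPO(OH)₂ loses H₂PO₄⁻: pKₐ(H₃PO₄) ≈ 2.1
CH₃CH₂–OAc loses AcO⁻: pKₐ(CH₃COOH) ≈ 4.8

CH₃CH₂–I > CH₃CH₂–Cl > CH₃CH₂–ONO₂ > CH₃CH₂–OPO(OH)₂ > CH₃CH₂–OAc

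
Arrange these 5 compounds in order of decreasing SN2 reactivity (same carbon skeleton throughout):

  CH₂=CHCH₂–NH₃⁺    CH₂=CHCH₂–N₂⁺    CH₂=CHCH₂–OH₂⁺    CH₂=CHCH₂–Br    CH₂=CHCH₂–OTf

Same R in every case — rank the leaving groups.
Rank by basicity of the departing species: weakest base leaves most easily.
CH₂=CHCH₂–N₂⁺ loses N₂: no meaningful conjugate acid; N₂ departs as an exceptionally stable neutral molecule
CH₂=CHCH₂–OTf loses OTf⁻: pKₐ(CF₃SO₃H (triflic acid)) ≈ -14
CH₂=CHCH₂–Br loses Br⁻: pKₐ(HBr) ≈ -9
CH₂=CHCH₂–OH₂⁺ loses H₂O: pKₐ(H₃O⁺) ≈ -1.7
CH₂=CHCH₂–NH₃⁺ loses NH₃: pKₐ(NH₄⁺) ≈ 9.2

CH₂=CHCH₂–N₂⁺ > CH₂=CHCH₂–OTf > CH₂=CHCH₂–Br > CH₂=CHCH₂–OH₂⁺ > CH₂=CHCH₂–NH₃⁺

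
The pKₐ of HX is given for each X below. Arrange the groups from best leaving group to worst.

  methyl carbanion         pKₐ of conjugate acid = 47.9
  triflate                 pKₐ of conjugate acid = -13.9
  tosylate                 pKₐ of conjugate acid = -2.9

Lower conjugate-acid pKₐ ⇒ weaker base ⇒ better leaving group.
Sorting by the given values: triflate (-13.9), tosylate (-2.9), methyl carbanion (47.9).

triflate > tosylate > methyl carbanion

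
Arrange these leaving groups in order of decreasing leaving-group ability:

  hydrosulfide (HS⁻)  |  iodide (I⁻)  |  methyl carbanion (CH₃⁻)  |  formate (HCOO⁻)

iodide (I⁻) > formate (HCOO⁻) > hydrosulfide (HS⁻) > methyl carbanion (CH₃⁻)

The more stable X⁻ (or X) is on its own — i.e. the weaker a base it is — the better a leaving group it makes.
iodide (I⁻): pKₐ(HI) ≈ -10
formate (HCOO⁻): pKₐ(HCOOH) ≈ 3.8
hydrosulfide (HS⁻): pKₐ(H₂S) ≈ 7
methyl carbanion (CH₃⁻): pKₐ(CH₄) ≈ 48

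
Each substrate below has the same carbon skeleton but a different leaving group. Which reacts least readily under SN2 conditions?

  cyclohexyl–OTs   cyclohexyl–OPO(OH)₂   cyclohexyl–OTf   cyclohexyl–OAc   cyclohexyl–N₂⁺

cyclohexyl–OAc

The skeletons are identical, so relative rate is governed entirely by leaving-group ability.
Rank by basicity of the departing species: weakest base leaves most easily.
cyclohexyl–N₂⁺ loses N₂: no meaningful conjugate acid; N₂ departs as an exceptionally stable neutral molecule
cyclohexyl–OTf loses OTf⁻: pKₐ(CF₃SO₃H (triflic acid)) ≈ -14
cyclohexyl–OTs loses OTs⁻: pKₐ(p-CH₃C₆H₄SO₃H (TsOH)) ≈ -2.8
cyclohexyl–OPO(OH)₂ loses H₂PO₄⁻: pKₐ(H₃PO₄) ≈ 2.1
cyclohexyl–OAc loses AcO⁻: pKₐ(CH₃COOH) ≈ 4.8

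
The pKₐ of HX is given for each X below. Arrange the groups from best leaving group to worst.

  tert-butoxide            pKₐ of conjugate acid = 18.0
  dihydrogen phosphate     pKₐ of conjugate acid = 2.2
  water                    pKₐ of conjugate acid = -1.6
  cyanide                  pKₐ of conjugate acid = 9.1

water > dihydrogen phosphate > cyanide > tert-butoxide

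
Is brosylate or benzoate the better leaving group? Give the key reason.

brosylate

brosylate is the better leaving group.
pKₐ(p-BrC₆H₄SO₃H) ≈ -2.8 versus pKₐ(C₆H₅COOH) ≈ 4.2: brosylate is the much weaker base.
Arenesulfonate with a p-bromo substituent.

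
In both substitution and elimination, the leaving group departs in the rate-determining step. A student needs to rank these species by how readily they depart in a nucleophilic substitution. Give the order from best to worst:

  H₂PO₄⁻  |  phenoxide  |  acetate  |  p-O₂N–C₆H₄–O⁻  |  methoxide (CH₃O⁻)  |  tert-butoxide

H₂PO₄⁻ > acetate > p-O₂N–C₆H₄–O⁻ > phenoxide > methoxide (CH₃O⁻) > tert-butoxide

Rank by basicity of the departing species: weakest base leaves most easily.
H₂PO₄⁻: pKₐ(H₃PO₄) ≈ 2.1
acetate: pKₐ(CH₃COOH) ≈ 4.8
p-O₂N–C₆H₄–O⁻: pKₐ(p-nitrophenol) ≈ 7.2 — nitro group delocalises the charge; the classic chromogenic LG
phenoxide: pKₐ(C₆H₅OH (phenol)) ≈ 10
methoxide (CH₃O⁻): pKₐ(CH₃OH) ≈ 15.5 — strong base; alkoxides do not leave unassisted
tert-butoxide: pKₐ(t-BuOH) ≈ 18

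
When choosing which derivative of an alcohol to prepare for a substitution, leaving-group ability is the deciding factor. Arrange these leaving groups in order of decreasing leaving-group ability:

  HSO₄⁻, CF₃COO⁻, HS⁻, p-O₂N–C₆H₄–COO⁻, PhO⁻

HSO₄⁻: pKₐ(H₂SO₄) ≈ -3 — conjugate base of a strong mineral acid
CF₃COO⁻: pKₐ(CF₃COOH) ≈ 0.2 — strongly electron-withdrawing CF₃ stabilises the carboxylate
p-O₂N–C₆H₄–COO⁻: pKₐ(p-nitrobenzoic acid) ≈ 3.4
HS⁻: pKₐ(H₂S) ≈ 7
PhO⁻: pKₐ(C₆H₅OH (phenol)) ≈ 10 — resonance into the ring helps, but still a poor LG

HSO₄⁻ > CF₃COO⁻ > p-O₂N–C₆H₄–COO⁻ > HS⁻ > PhO⁻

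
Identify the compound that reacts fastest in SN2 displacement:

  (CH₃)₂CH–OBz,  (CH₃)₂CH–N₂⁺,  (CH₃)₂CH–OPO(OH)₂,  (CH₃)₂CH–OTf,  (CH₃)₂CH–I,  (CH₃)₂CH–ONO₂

Same R in every case — rank the leaving groups.
Leaving-group ability tracks the stability of the departed species; conjugate-acid pKₐ is the usual yardstick (lower pKₐ → better LG).
(CH₃)₂CH–N₂⁺ loses N₂: no meaningful conjugate acid; N₂ departs as an exceptionally stable neutral molecule
(CH₃)₂CH–OTf loses OTf⁻: pKₐ(CF₃SO₃H (triflic acid)) ≈ -14
(CH₃)₂CH–I loses I⁻: pKₐ(HI) ≈ -10
(CH₃)₂CH–ONO₂ loses NO₃⁻: pKₐ(HNO₃) ≈ -1.3
(CH₃)₂CH–OPO(OH)₂ loses H₂PO₄⁻: pKₐ(H₃PO₄) ≈ 2.1
(CH₃)₂CH–OBz loses PhCOO⁻: pKₐ(C₆H₅COOH) ≈ 4.2

(CH₃)₂CH–N₂⁺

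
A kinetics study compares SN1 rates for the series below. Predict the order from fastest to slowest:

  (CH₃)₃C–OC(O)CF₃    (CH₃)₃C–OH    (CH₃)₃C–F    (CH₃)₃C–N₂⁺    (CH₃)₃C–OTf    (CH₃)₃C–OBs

(CH₃)₃C–N₂⁺ > (CH₃)₃C–OTf > (CH₃)₃C–OBs > (CH₃)₃C–OC(O)CF₃ > (CH₃)₃C–F > (CH₃)₃C–OH

With the same alkyl group throughout, only the leaving group differentiates the rates.
A good leaving group is a weak base: the lower the pKₐ of its conjugate acid, the more readily it departs.
(CH₃)₃C–N₂⁺ loses N₂: no meaningful conjugate acid; N₂ departs as an exceptionally stable neutral molecule
(CH₃)₃C–OTf loses OTf⁻: pKₐ(CF₃SO₃H (triflic acid)) ≈ -14
(CH₃)₃C–OBs loses OBs⁻: pKₐ(p-BrC₆H₄SO₃H) ≈ -2.8
(CH₃)₃C–OC(O)CF₃ loses CF₃COO⁻: pKₐ(CF₃COOH) ≈ 0.2
(CH₃)₃C–F loses F⁻: pKₐ(HF) ≈ 3.2
(CH₃)₃C–OH loses OH⁻: pKₐ(H₂O) ≈ 15.7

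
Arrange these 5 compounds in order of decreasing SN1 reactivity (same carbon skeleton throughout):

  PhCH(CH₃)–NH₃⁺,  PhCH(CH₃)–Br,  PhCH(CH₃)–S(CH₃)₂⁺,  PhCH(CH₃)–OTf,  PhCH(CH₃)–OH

With the same alkyl group throughout, only the leaving group differentiates the rates.
The more stable X⁻ (or X) is on its own — i.e. the weaker a base it is — the better a leaving group it makes.
PhCH(CH₃)–OTf loses OTf⁻: pKₐ(CF₃SO₃H (triflic acid)) ≈ -14
PhCH(CH₃)–Br loses Br⁻: pKₐ(HBr) ≈ -9
PhCH(CH₃)–S(CH₃)₂⁺ loses SR'₂: pKₐ(R'₂SH⁺) ≈ -7
PhCH(CH₃)–NH₃⁺ loses NH₃: pKₐ(NH₄⁺) ≈ 9.2
PhCH(CH₃)–OH loses OH⁻: pKₐ(H₂O) ≈ 15.7

PhCH(CH₃)–OTf > PhCH(CH₃)–Br > PhCH(CH₃)–S(CH₃)₂⁺ > PhCH(CH₃)–NH₃⁺ > PhCH(CH₃)–OH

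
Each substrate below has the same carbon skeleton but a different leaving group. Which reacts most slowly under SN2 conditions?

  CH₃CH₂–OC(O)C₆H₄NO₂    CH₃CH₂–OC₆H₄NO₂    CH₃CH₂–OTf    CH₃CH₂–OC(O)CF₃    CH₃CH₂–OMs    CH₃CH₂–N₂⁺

CH₃CH₂–OC₆H₄NO₂

With the same alkyl group throughout, only the leaving group differentiates the rates.
Rank by basicity of the departing species: weakest base leaves most easily.
CH₃CH₂–N₂⁺ loses N₂: no meaningful conjugate acid; N₂ departs as an exceptionally stable neutral molecule
CH₃CH₂–OTf loses OTf⁻: pKₐ(CF₃SO₃H (triflic acid)) ≈ -14
CH₃CH₂–OMs loses OMs⁻: pKₐ(CH₃SO₃H (MsOH)) ≈ -1.9
CH₃CH₂–OC(O)CF₃ loses CF₃COO⁻: pKₐ(CF₃COOH) ≈ 0.2
CH₃CH₂–OC(O)C₆H₄NO₂ loses p-O₂N–C₆H₄–COO⁻: pKₐ(p-nitrobenzoic acid) ≈ 3.4
CH₃CH₂–OC₆H₄NO₂ loses p-O₂N–C₆H₄–O⁻: pKₐ(p-nitrophenol) ≈ 7.2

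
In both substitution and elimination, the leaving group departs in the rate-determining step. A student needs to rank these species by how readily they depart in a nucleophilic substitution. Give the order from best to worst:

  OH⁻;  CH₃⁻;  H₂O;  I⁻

I⁻: pKₐ(HI) ≈ -10
H₂O: pKₐ(H₃O⁺) ≈ -1.7
OH⁻: pKₐ(H₂O) ≈ 15.7
CH₃⁻: pKₐ(CH₄) ≈ 48

I⁻ > H₂O > OH⁻ > CH₃⁻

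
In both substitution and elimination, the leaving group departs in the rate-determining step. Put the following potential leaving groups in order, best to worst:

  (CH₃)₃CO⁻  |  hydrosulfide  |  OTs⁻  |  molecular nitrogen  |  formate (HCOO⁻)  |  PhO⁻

molecular nitrogen: no meaningful conjugate acid; N₂ departs as an exceptionally stable neutral molecule
OTs⁻: pKₐ(p-CH₃C₆H₄SO₃H (TsOH)) ≈ -2.8
formate (HCOO⁻): pKₐ(HCOOH) ≈ 3.8
hydrosulfide: pKₐ(H₂S) ≈ 7
PhO⁻: pKₐ(C₆H₅OH (phenol)) ≈ 10
(CH₃)₃CO⁻: pKₐ(t-BuOH) ≈ 18

molecular nitrogen > OTs⁻ > formate (HCOO⁻) > hydrosulfide > PhO⁻ > (CH₃)₃CO⁻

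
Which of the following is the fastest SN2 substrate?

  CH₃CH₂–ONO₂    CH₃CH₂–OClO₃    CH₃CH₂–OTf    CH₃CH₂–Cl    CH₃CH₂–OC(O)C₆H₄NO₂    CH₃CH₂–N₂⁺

CH₃CH₂–N₂⁺

Same R in every case — rank the leaving groups.
Rank by basicity of the departing species: weakest base leaves most easily.
CH₃CH₂–N₂⁺ loses N₂: no meaningful conjugate acid; N₂ departs as an exceptionally stable neutral molecule
CH₃CH₂–OTf loses OTf⁻: pKₐ(CF₃SO₃H (triflic acid)) ≈ -14
CH₃CH₂–OClO₃ loses ClO₄⁻: pKₐ(HClO₄) ≈ -10
CH₃CH₂–Cl loses Cl⁻: pKₐ(HCl) ≈ -7
CH₃CH₂–ONO₂ loses NO₃⁻: pKₐ(HNO₃) ≈ -1.3
CH₃CH₂–OC(O)C₆H₄NO₂ loses p-O₂N–C₆H₄–COO⁻: pKₐ(p-nitrobenzoic acid) ≈ 3.4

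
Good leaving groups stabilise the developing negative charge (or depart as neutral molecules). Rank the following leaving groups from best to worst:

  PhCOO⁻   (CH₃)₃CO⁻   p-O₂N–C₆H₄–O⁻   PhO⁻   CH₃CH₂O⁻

The more stable X⁻ (or X) is on its own — i.e. the weaker a base it is — the better a leaving group it makes.
PhCOO⁻: pKₐ(C₆H₅COOH) ≈ 4.2
p-O₂N–C₆H₄–O⁻: pKₐ(p-nitrophenol) ≈ 7.2
PhO⁻: pKₐ(C₆H₅OH (phenol)) ≈ 10
CH₃CH₂O⁻: pKₐ(CH₃CH₂OH) ≈ 16
(CH₃)₃CO⁻: pKₐ(t-BuOH) ≈ 18

PhCOO⁻ > p-O₂N–C₆H₄–O⁻ > PhO⁻ > CH₃CH₂O⁻ > (CH₃)₃CO⁻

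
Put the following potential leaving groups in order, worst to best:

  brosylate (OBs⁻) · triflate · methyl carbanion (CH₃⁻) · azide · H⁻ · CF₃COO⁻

methyl carbanion (CH₃⁻) < H⁻ < azide < CF₃COO⁻ < brosylate (OBs⁻) < triflate

Leaving-group ability tracks the stability of the departed species; conjugate-acid pKₐ is the usual yardstick (lower pKₐ → better LG).
triflate: pKₐ(CF₃SO₃H (triflic acid)) ≈ -14
brosylate (OBs⁻): pKₐ(p-BrC₆H₄SO₃H) ≈ -2.8
CF₃COO⁻: pKₐ(CF₃COOH) ≈ 0.2
azide: pKₐ(HN₃) ≈ 4.7
H⁻: pKₐ(H₂) ≈ 36
methyl carbanion (CH₃⁻): pKₐ(CH₄) ≈ 48
Reversing gives the worst-to-best order requested.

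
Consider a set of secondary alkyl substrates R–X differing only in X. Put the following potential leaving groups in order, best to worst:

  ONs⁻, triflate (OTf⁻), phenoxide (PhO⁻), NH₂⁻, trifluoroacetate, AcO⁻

The more stable X⁻ (or X) is on its own — i.e. the weaker a base it is — the better a leaving group it makes.
triflate (OTf⁻): pKₐ(CF₃SO₃H (triflic acid)) ≈ -14
ONs⁻: pKₐ(p-O₂NC₆H₄SO₃H) ≈ -3.5 — p-nitro group further stabilises the sulfonate
trifluoroacetate: pKₐ(CF₃COOH) ≈ 0.2 — strongly electron-withdrawing CF₃ stabilises the carboxylate
AcO⁻: pKₐ(CH₃COOH) ≈ 4.8 — resonance-stabilised but still a weak base
phenoxide (PhO⁻): pKₐ(C₆H₅OH (phenol)) ≈ 10 — resonance into the ring helps, but still a poor LG
NH₂⁻: pKₐ(NH₃) ≈ 38

triflate (OTf⁻) > ONs⁻ > trifluoroacetate > AcO⁻ > phenoxide (PhO⁻) > NH₂⁻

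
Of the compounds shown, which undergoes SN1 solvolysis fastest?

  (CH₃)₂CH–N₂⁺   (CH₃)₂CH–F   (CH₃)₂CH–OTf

(CH₃)₂CH–N₂⁺

The skeletons are identical, so relative rate is governed entirely by leaving-group ability.
Rank by basicity of the departing species: weakest base leaves most easily.
(CH₃)₂CH–N₂⁺ loses N₂: no meaningful conjugate acid; N₂ departs as an exceptionally stable neutral molecule
(CH₃)₂CH–OTf loses OTf⁻: pKₐ(CF₃SO₃H (triflic acid)) ≈ -14
(CH₃)₂CH–F loses F⁻: pKₐ(HF) ≈ 3.2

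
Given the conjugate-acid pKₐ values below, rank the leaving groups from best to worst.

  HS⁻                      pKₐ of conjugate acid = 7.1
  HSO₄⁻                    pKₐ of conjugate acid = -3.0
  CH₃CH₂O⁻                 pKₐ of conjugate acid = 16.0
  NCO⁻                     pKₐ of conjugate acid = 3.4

Lower conjugate-acid pKₐ ⇒ weaker base ⇒ better leaving group.
Sorting by the given values: HSO₄⁻ (-3.0), NCO⁻ (3.4), HS⁻ (7.1), CH₃CH₂O⁻ (16.0).

HSO₄⁻ > NCO⁻ > HS⁻ > CH₃CH₂O⁻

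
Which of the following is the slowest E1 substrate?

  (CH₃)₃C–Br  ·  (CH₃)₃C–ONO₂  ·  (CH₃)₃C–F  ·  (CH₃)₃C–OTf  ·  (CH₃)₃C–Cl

Same R in every case — rank the leaving groups.
Leaving-group ability tracks the stability of the departed species; conjugate-acid pKₐ is the usual yardstick (lower pKₐ → better LG).
(CH₃)₃C–OTf loses OTf⁻: pKₐ(CF₃SO₃H (triflic acid)) ≈ -14
(CH₃)₃C–Br loses Br⁻: pKₐ(HBr) ≈ -9
(CH₃)₃C–Cl loses Cl⁻: pKₐ(HCl) ≈ -7
(CH₃)₃C–ONO₂ loses NO₃⁻: pKₐ(HNO₃) ≈ -1.3
(CH₃)₃C–F loses F⁻: pKₐ(HF) ≈ 3.2

(CH₃)₃C–F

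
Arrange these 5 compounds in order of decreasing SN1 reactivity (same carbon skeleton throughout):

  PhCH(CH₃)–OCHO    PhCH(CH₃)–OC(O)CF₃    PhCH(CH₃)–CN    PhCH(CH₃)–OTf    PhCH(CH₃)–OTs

PhCH(CH₃)–OTf > PhCH(CH₃)–OTs > PhCH(CH₃)–OC(O)CF₃ > PhCH(CH₃)–OCHO > PhCH(CH₃)–CN

With the same alkyl group throughout, only the leaving group differentiates the rates.
A good leaving group is a weak base: the lower the pKₐ of its conjugate acid, the more readily it departs.
PhCH(CH₃)–OTf loses OTf⁻: pKₐ(CF₃SO₃H (triflic acid)) ≈ -14
PhCH(CH₃)–OTs loses OTs⁻: pKₐ(p-CH₃C₆H₄SO₃H (TsOH)) ≈ -2.8
PhCH(CH₃)–OC(O)CF₃ loses CF₃COO⁻: pKₐ(CF₃COOH) ≈ 0.2
PhCH(CH₃)–OCHO loses HCOO⁻: pKₐ(HCOOH) ≈ 3.8
PhCH(CH₃)–CN loses CN⁻: pKₐ(HCN) ≈ 9.2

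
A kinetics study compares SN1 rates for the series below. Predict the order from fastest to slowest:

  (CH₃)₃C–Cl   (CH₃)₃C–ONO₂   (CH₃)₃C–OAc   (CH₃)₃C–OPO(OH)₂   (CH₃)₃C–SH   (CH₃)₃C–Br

(CH₃)₃C–Br > (CH₃)₃C–Cl > (CH₃)₃C–ONO₂ > (CH₃)₃C–OPO(OH)₂ > (CH₃)₃C–OAc > (CH₃)₃C–SH

Identical carbon frameworks mean the comparison reduces to leaving-group quality.
The more stable X⁻ (or X) is on its own — i.e. the weaker a base it is — the better a leaving group it makes.
(CH₃)₃C–Br loses Br⁻: pKₐ(HBr) ≈ -9
(CH₃)₃C–Cl loses Cl⁻: pKₐ(HCl) ≈ -7
(CH₃)₃C–ONO₂ loses NO₃⁻: pKₐ(HNO₃) ≈ -1.3
(CH₃)₃C–OPO(OH)₂ loses H₂PO₄⁻: pKₐ(H₃PO₄) ≈ 2.1
(CH₃)₃C–OAc loses AcO⁻: pKₐ(CH₃COOH) ≈ 4.8
(CH₃)₃C–SH loses HS⁻: pKₐ(H₂S) ≈ 7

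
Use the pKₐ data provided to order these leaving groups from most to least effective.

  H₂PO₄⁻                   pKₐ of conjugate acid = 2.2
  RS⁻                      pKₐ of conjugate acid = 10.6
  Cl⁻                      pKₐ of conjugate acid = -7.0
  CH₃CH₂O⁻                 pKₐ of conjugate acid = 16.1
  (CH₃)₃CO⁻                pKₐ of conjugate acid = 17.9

Cl⁻ > H₂PO₄⁻ > RS⁻ > CH₃CH₂O⁻ > (CH₃)₃CO⁻

Lower conjugate-acid pKₐ ⇒ weaker base ⇒ better leaving group.
Sorting by the given values: Cl⁻ (-7.0), H₂PO₄⁻ (2.2), RS⁻ (10.6), CH₃CH₂O⁻ (16.1), (CH₃)₃CO⁻ (17.9).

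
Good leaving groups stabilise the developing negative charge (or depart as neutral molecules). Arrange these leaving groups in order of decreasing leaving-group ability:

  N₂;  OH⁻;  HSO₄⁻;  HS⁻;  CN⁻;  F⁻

N₂ > HSO₄⁻ > F⁻ > HS⁻ > CN⁻ > OH⁻

A good leaving group is a weak base: the lower the pKₐ of its conjugate acid, the more readily it departs.
N₂: no meaningful conjugate acid; N₂ departs as an exceptionally stable neutral molecule
HSO₄⁻: pKₐ(H₂SO₄) ≈ -3
F⁻: pKₐ(HF) ≈ 3.2
HS⁻: pKₐ(H₂S) ≈ 7
CN⁻: pKₐ(HCN) ≈ 9.2
OH⁻: pKₐ(H₂O) ≈ 15.7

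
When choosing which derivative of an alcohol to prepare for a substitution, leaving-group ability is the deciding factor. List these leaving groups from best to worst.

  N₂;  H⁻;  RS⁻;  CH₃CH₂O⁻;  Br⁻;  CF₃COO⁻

N₂ > Br⁻ > CF₃COO⁻ > RS⁻ > CH₃CH₂O⁻ > H⁻

N₂: no meaningful conjugate acid; N₂ departs as an exceptionally stable neutral molecule
Br⁻: pKₐ(HBr) ≈ -9 — weak base; good leaving group
CF₃COO⁻: pKₐ(CF₃COOH) ≈ 0.2
RS⁻: pKₐ(RSH (a thiol)) ≈ 10.5
CH₃CH₂O⁻: pKₐ(CH₃CH₂OH) ≈ 16 — strong base; alkoxides do not leave unassisted
H⁻: pKₐ(H₂) ≈ 36 — extremely strong base; leaves only in special hydride-transfer contexts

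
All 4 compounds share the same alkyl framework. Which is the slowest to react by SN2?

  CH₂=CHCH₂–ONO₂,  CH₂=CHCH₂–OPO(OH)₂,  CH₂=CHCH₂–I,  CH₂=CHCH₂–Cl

With the same alkyl group throughout, only the leaving group differentiates the rates.
The more stable X⁻ (or X) is on its own — i.e. the weaker a base it is — the better a leaving group it makes.
CH₂=CHCH₂–I loses I⁻: pKₐ(HI) ≈ -10
CH₂=CHCH₂–Cl loses Cl⁻: pKₐ(HCl) ≈ -7
CH₂=CHCH₂–ONO₂ loses NO₃⁻: pKₐ(HNO₃) ≈ -1.3
CH₂=CHCH₂–OPO(OH)₂ loses H₂PO₄⁻: pKₐ(H₃PO₄) ≈ 2.1

CH₂=CHCH₂–OPO(OH)₂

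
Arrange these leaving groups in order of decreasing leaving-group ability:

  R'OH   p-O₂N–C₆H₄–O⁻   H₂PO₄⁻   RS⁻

The more stable X⁻ (or X) is on its own — i.e. the weaker a base it is — the better a leaving group it makes.
R'OH: pKₐ(R'OH₂⁺) ≈ -2.4
H₂PO₄⁻: pKₐ(H₃PO₄) ≈ 2.1
p-O₂N–C₆H₄–O⁻: pKₐ(p-nitrophenol) ≈ 7.2
RS⁻: pKₐ(RSH (a thiol)) ≈ 10.5

R'OH > H₂PO₄⁻ > p-O₂N–C₆H₄–O⁻ > RS⁻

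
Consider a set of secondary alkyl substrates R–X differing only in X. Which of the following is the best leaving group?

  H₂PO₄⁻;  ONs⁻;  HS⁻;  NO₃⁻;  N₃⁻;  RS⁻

ONs⁻

The more stable X⁻ (or X) is on its own — i.e. the weaker a base it is — the better a leaving group it makes.
ONs⁻: pKₐ(p-O₂NC₆H₄SO₃H) ≈ -3.5
NO₃⁻: pKₐ(HNO₃) ≈ -1.3
H₂PO₄⁻: pKₐ(H₃PO₄) ≈ 2.1
N₃⁻: pKₐ(HN₃) ≈ 4.7
HS⁻: pKₐ(H₂S) ≈ 7
RS⁻: pKₐ(RSH (a thiol)) ≈ 10.5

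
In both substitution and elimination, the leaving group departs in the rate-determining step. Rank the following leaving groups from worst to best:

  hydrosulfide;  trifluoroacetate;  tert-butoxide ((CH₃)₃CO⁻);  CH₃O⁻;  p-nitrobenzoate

trifluoroacetate: pKₐ(CF₃COOH) ≈ 0.2 — strongly electron-withdrawing CF₃ stabilises the carboxylate
p-nitrobenzoate: pKₐ(p-nitrobenzoic acid) ≈ 3.4
hydrosulfide: pKₐ(H₂S) ≈ 7
CH₃O⁻: pKₐ(CH₃OH) ≈ 15.5
tert-butoxide ((CH₃)₃CO⁻): pKₐ(t-BuOH) ≈ 18 — bulky, strongly basic alkoxide
Listed from poorest to best leaving group as asked.

tert-butoxide ((CH₃)₃CO⁻) < CH₃O⁻ < hydrosulfide < p-nitrobenzoate < trifluoroacetate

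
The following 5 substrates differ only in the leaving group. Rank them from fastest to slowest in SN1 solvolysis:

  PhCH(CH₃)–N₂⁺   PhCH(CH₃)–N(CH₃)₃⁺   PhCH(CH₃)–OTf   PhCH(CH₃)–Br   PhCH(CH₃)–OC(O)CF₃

With the same alkyl group throughout, only the leaving group differentiates the rates.
Rank by basicity of the departing species: weakest base leaves most easily.
PhCH(CH₃)–N₂⁺ loses N₂: no meaningful conjugate acid; N₂ departs as an exceptionally stable neutral molecule
PhCH(CH₃)–OTf loses OTf⁻: pKₐ(CF₃SO₃H (triflic acid)) ≈ -14
PhCH(CH₃)–Br loses Br⁻: pKₐ(HBr) ≈ -9
PhCH(CH₃)–OC(O)CF₃ loses CF₃COO⁻: pKₐ(CF₃COOH) ≈ 0.2
PhCH(CH₃)–N(CH₃)₃⁺ loses NR'₃: pKₐ(R'₃NH⁺) ≈ 10.7

PhCH(CH₃)–N₂⁺ > PhCH(CH₃)–OTf > PhCH(CH₃)–Br > PhCH(CH₃)–OC(O)CF₃ > PhCH(CH₃)–N(CH₃)₃⁺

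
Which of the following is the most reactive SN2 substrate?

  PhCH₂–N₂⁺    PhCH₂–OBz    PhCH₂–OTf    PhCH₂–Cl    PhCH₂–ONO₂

PhCH₂–N₂⁺

With the same alkyl group throughout, only the leaving group differentiates the rates.
The more stable X⁻ (or X) is on its own — i.e. the weaker a base it is — the better a leaving group it makes.
PhCH₂–N₂⁺ loses N₂: no meaningful conjugate acid; N₂ departs as an exceptionally stable neutral molecule
PhCH₂–OTf loses OTf⁻: pKₐ(CF₃SO₃H (triflic acid)) ≈ -14
PhCH₂–Cl loses Cl⁻: pKₐ(HCl) ≈ -7
PhCH₂–ONO₂ loses NO₃⁻: pKₐ(HNO₃) ≈ -1.3
PhCH₂–OBz loses PhCOO⁻: pKₐ(C₆H₅COOH) ≈ 4.2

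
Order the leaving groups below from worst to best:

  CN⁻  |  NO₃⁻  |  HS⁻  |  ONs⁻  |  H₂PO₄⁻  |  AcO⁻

ONs⁻: pKₐ(p-O₂NC₆H₄SO₃H) ≈ -3.5
NO₃⁻: pKₐ(HNO₃) ≈ -1.3 — resonance-delocalised over three oxygens
H₂PO₄⁻: pKₐ(H₃PO₄) ≈ 2.1
AcO⁻: pKₐ(CH₃COOH) ≈ 4.8
HS⁻: pKₐ(H₂S) ≈ 7
CN⁻: pKₐ(HCN) ≈ 9.2 — sp carbon stabilises the charge somewhat, but still a poor LG
The question asks for worst first, so the sequence is read in increasing leaving-group ability.

CN⁻ < HS⁻ < AcO⁻ < H₂PO₄⁻ < NO₃⁻ < ONs⁻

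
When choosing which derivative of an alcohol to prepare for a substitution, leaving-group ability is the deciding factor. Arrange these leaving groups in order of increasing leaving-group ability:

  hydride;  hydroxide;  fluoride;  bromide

The more stable X⁻ (or X) is on its own — i.e. the weaker a base it is — the better a leaving group it makes.
bromide: pKₐ(HBr) ≈ -9 — weak base; good leaving group
fluoride: pKₐ(HF) ≈ 3.2 — small and strongly basic; the poor halide leaving group
hydroxide: pKₐ(H₂O) ≈ 15.7 — strong base; essentially never leaves without prior activation
hydride: pKₐ(H₂) ≈ 36
The question asks for worst first, so the sequence is read in increasing leaving-group ability.

hydride < hydroxide < fluoride < bromide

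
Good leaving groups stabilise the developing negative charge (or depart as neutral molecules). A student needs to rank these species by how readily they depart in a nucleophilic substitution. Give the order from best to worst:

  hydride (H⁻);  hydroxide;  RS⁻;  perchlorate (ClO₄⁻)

perchlorate (ClO₄⁻) > RS⁻ > hydroxide > hydride (H⁻)

A good leaving group is a weak base: the lower the pKₐ of its conjugate acid, the more readily it departs.
perchlorate (ClO₄⁻): pKₐ(HClO₄) ≈ -10
RS⁻: pKₐ(RSH (a thiol)) ≈ 10.5
hydroxide: pKₐ(H₂O) ≈ 15.7 — strong base; essentially never leaves without prior activation
hydride (H⁻): pKₐ(H₂) ≈ 36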